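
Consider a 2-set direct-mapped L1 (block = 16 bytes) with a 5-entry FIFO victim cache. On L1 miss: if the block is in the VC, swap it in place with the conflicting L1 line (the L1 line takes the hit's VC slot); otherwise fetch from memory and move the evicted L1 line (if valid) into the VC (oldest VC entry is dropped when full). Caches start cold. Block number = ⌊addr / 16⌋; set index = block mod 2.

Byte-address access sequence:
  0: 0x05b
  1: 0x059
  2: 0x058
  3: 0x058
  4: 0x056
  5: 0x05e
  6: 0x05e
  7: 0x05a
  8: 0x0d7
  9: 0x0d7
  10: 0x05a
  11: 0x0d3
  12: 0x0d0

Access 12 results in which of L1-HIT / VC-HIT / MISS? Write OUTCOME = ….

0: 0x5b (blk 5, set 1) → MISS  vc=[]
1: 0x59 (blk 5, set 1) → L1-HIT  vc=[]
2: 0x58 (blk 5, set 1) → L1-HIT  vc=[]
3: 0x58 (blk 5, set 1) → L1-HIT  vc=[]
4: 0x56 (blk 5, set 1) → L1-HIT  vc=[]
5: 0x5e (blk 5, set 1) → L1-HIT  vc=[]
6: 0x5e (blk 5, set 1) → L1-HIT  vc=[]
7: 0x5a (blk 5, set 1) → L1-HIT  vc=[]
8: 0xd7 (blk 13, set 1) → MISS  vc=[5]
9: 0xd7 (blk 13, set 1) → L1-HIT  vc=[5]
10: 0x5a (blk 5, set 1) → VC-HIT  vc=[13]
11: 0xd3 (blk 13, set 1) → VC-HIT  vc=[5]
12: 0xd0 (blk 13, set 1) → L1-HIT  vc=[5]

OUTCOME = L1-HIT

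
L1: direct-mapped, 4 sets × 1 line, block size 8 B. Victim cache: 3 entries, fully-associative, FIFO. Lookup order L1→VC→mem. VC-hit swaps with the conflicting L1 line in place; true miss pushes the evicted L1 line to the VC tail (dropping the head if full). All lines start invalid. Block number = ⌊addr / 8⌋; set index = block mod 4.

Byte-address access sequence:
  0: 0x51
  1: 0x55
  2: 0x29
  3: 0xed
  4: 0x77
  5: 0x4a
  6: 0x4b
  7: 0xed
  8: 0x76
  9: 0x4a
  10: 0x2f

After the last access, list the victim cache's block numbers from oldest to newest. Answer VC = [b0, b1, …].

VC = [9, 10, 29]

#0 0x51→b10/s2 MISS; vc=[]
#1 0x55→b10/s2 L1-HIT; vc=[]
#2 0x29→b5/s1 MISS; vc=[]
#3 0xed→b29/s1 MISS; vc=[5]
#4 0x77→b14/s2 MISS; vc=[5,10]
#5 0x4a→b9/s1 MISS; vc=[5,10,29]
#6 0x4b→b9/s1 L1-HIT; vc=[5,10,29]
#7 0xed→b29/s1 VC-HIT; vc=[5,10,9]
#8 0x76→b14/s2 L1-HIT; vc=[5,10,9]
#9 0x4a→b9/s1 VC-HIT; vc=[5,10,29]
#10 0x2f→b5/s1 VC-HIT; vc=[9,10,29]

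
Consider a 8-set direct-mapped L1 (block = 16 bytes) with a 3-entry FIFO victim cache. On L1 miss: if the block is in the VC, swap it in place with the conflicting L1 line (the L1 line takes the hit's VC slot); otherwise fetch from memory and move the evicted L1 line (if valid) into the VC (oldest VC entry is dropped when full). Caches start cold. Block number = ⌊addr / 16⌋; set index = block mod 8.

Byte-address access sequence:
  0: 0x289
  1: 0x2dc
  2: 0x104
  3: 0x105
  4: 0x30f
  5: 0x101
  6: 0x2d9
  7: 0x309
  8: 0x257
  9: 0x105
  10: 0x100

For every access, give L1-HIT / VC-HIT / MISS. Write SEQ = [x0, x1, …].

SEQ = [MISS, MISS, MISS, L1-HIT, MISS, VC-HIT, L1-HIT, VC-HIT, MISS, VC-HIT, L1-HIT]

  [0] addr=0x289 blk=40 s=0: MISS | VC []
  [1] addr=0x2dc blk=45 s=5: MISS | VC []
  [2] addr=0x104 blk=16 s=0: MISS | VC [40]
  [3] addr=0x105 blk=16 s=0: L1-HIT | VC [40]
  [4] addr=0x30f blk=48 s=0: MISS | VC [40, 16]
  [5] addr=0x101 blk=16 s=0: VC-HIT | VC [40, 48]
  [6] addr=0x2d9 blk=45 s=5: L1-HIT | VC [40, 48]
  [7] addr=0x309 blk=48 s=0: VC-HIT | VC [40, 16]
  [8] addr=0x257 blk=37 s=5: MISS | VC [40, 16, 45]
  [9] addr=0x105 blk=16 s=0: VC-HIT | VC [40, 48, 45]
  [10] addr=0x100 blk=16 s=0: L1-HIT | VC [40, 48, 45]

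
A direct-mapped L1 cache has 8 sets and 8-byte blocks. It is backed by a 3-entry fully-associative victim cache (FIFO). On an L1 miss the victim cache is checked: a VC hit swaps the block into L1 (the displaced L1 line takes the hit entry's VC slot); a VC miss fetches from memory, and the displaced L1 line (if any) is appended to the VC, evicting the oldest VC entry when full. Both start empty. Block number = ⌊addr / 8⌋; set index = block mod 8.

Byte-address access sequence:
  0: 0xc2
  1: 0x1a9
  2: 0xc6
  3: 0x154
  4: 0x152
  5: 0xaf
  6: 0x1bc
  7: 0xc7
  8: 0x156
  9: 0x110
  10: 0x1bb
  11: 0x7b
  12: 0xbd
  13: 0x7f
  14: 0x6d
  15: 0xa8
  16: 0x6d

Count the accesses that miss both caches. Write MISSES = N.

#0 0xc2→b24/s0 MISS; vc=[]
#1 0x1a9→b53/s5 MISS; vc=[]
#2 0xc6→b24/s0 L1-HIT; vc=[]
#3 0x154→b42/s2 MISS; vc=[]
#4 0x152→b42/s2 L1-HIT; vc=[]
#5 0xaf→b21/s5 MISS; vc=[53]
#6 0x1bc→b55/s7 MISS; vc=[53]
#7 0xc7→b24/s0 L1-HIT; vc=[53]
#8 0x156→b42/s2 L1-HIT; vc=[53]
#9 0x110→b34/s2 MISS; vc=[53,42]
#10 0x1bb→b55/s7 L1-HIT; vc=[53,42]
#11 0x7b→b15/s7 MISS; vc=[53,42,55]
#12 0xbd→b23/s7 MISS; vc=[42,55,15]
#13 0x7f→b15/s7 VC-HIT; vc=[42,55,23]
#14 0x6d→b13/s5 MISS; vc=[55,23,21]
#15 0xa8→b21/s5 VC-HIT; vc=[55,23,13]
#16 0x6d→b13/s5 VC-HIT; vc=[55,23,21]

MISSES = 9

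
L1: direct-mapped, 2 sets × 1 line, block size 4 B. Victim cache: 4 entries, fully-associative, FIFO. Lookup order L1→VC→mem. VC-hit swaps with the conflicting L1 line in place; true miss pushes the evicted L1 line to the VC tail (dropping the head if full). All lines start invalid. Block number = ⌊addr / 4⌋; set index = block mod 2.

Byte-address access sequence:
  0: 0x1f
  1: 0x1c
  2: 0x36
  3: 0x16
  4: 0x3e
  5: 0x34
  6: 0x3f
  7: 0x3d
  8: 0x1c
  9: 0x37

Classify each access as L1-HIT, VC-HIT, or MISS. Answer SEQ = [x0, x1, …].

  [0] addr=0x1f blk=7 s=1: MISS | VC []
  [1] addr=0x1c blk=7 s=1: L1-HIT | VC []
  [2] addr=0x36 blk=13 s=1: MISS | VC [7]
  [3] addr=0x16 blk=5 s=1: MISS | VC [7, 13]
  [4] addr=0x3e blk=15 s=1: MISS | VC [7, 13, 5]
  [5] addr=0x34 blk=13 s=1: VC-HIT | VC [7, 15, 5]
  [6] addr=0x3f blk=15 s=1: VC-HIT | VC [7, 13, 5]
  [7] addr=0x3d blk=15 s=1: L1-HIT | VC [7, 13, 5]
  [8] addr=0x1c blk=7 s=1: VC-HIT | VC [15, 13, 5]
  [9] addr=0x37 blk=13 s=1: VC-HIT | VC [15, 7, 5]

SEQ = [MISS, L1-HIT, MISS, MISS, MISS, VC-HIT, VC-HIT, L1-HIT, VC-HIT, VC-HIT]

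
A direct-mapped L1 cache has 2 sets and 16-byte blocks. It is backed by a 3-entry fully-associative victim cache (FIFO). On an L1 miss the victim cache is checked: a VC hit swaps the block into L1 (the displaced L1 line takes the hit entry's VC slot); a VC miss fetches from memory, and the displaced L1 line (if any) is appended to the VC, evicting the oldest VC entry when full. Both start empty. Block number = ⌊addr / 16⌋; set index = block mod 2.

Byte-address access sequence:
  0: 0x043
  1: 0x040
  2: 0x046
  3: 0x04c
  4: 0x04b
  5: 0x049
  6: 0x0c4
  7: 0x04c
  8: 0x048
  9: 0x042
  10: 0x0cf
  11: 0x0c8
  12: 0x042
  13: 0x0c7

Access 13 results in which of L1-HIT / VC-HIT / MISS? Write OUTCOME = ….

0: 0x43 (blk 4, set 0) → MISS  vc=[]
1: 0x40 (blk 4, set 0) → L1-HIT  vc=[]
2: 0x46 (blk 4, set 0) → L1-HIT  vc=[]
3: 0x4c (blk 4, set 0) → L1-HIT  vc=[]
4: 0x4b (blk 4, set 0) → L1-HIT  vc=[]
5: 0x49 (blk 4, set 0) → L1-HIT  vc=[]
6: 0xc4 (blk 12, set 0) → MISS  vc=[4]
7: 0x4c (blk 4, set 0) → VC-HIT  vc=[12]
8: 0x48 (blk 4, set 0) → L1-HIT  vc=[12]
9: 0x42 (blk 4, set 0) → L1-HIT  vc=[12]
10: 0xcf (blk 12, set 0) → VC-HIT  vc=[4]
11: 0xc8 (blk 12, set 0) → L1-HIT  vc=[4]
12: 0x42 (blk 4, set 0) → VC-HIT  vc=[12]
13: 0xc7 (blk 12, set 0) → VC-HIT  vc=[4]

OUTCOME = VC-HIT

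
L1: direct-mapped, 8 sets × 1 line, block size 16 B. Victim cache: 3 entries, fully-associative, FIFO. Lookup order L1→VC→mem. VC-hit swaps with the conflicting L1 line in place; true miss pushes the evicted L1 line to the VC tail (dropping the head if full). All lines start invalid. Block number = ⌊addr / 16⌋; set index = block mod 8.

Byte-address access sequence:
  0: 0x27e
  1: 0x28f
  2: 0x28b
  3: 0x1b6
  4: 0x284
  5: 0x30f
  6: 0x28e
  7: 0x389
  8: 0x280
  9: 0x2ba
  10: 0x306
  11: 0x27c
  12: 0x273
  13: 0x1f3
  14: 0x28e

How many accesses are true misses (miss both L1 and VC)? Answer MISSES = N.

  [0] addr=0x27e blk=39 s=7: MISS | VC []
  [1] addr=0x28f blk=40 s=0: MISS | VC []
  [2] addr=0x28b blk=40 s=0: L1-HIT | VC []
  [3] addr=0x1b6 blk=27 s=3: MISS | VC []
  [4] addr=0x284 blk=40 s=0: L1-HIT | VC []
  [5] addr=0x30f blk=48 s=0: MISS | VC [40]
  [6] addr=0x28e blk=40 s=0: VC-HIT | VC [48]
  [7] addr=0x389 blk=56 s=0: MISS | VC [48, 40]
  [8] addr=0x280 blk=40 s=0: VC-HIT | VC [48, 56]
  [9] addr=0x2ba blk=43 s=3: MISS | VC [48, 56, 27]
  [10] addr=0x306 blk=48 s=0: VC-HIT | VC [40, 56, 27]
  [11] addr=0x27c blk=39 s=7: L1-HIT | VC [40, 56, 27]
  [12] addr=0x273 blk=39 s=7: L1-HIT | VC [40, 56, 27]
  [13] addr=0x1f3 blk=31 s=7: MISS | VC [56, 27, 39]
  [14] addr=0x28e blk=40 s=0: MISS | VC [27, 39, 48]

MISSES = 8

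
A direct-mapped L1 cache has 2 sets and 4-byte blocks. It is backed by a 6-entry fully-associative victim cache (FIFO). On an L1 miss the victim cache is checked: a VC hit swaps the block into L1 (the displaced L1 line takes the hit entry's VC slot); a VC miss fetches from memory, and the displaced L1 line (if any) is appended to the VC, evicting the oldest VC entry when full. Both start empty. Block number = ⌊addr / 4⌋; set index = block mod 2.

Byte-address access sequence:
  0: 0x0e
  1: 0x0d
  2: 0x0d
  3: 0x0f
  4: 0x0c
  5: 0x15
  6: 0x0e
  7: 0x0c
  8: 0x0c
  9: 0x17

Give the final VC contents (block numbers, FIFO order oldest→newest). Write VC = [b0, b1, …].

  [0] addr=0xe blk=3 s=1: MISS | VC []
  [1] addr=0xd blk=3 s=1: L1-HIT | VC []
  [2] addr=0xd blk=3 s=1: L1-HIT | VC []
  [3] addr=0xf blk=3 s=1: L1-HIT | VC []
  [4] addr=0xc blk=3 s=1: L1-HIT | VC []
  [5] addr=0x15 blk=5 s=1: MISS | VC [3]
  [6] addr=0xe blk=3 s=1: VC-HIT | VC [5]
  [7] addr=0xc blk=3 s=1: L1-HIT | VC [5]
  [8] addr=0xc blk=3 s=1: L1-HIT | VC [5]
  [9] addr=0x17 blk=5 s=1: VC-HIT | VC [3]

VC = [3]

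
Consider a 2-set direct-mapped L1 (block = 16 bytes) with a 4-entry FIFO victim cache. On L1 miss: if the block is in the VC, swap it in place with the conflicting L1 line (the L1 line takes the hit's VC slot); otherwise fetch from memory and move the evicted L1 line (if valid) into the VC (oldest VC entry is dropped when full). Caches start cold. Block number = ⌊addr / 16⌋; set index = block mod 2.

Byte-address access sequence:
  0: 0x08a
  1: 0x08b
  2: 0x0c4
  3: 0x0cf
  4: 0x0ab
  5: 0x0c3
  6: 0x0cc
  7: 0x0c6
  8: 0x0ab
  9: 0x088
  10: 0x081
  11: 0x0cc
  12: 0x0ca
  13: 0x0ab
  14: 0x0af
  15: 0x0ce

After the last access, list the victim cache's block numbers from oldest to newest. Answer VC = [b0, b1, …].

0: 0x8a (blk 8, set 0) → MISS  vc=[]
1: 0x8b (blk 8, set 0) → L1-HIT  vc=[]
2: 0xc4 (blk 12, set 0) → MISS  vc=[8]
3: 0xcf (blk 12, set 0) → L1-HIT  vc=[8]
4: 0xab (blk 10, set 0) → MISS  vc=[8, 12]
5: 0xc3 (blk 12, set 0) → VC-HIT  vc=[8, 10]
6: 0xcc (blk 12, set 0) → L1-HIT  vc=[8, 10]
7: 0xc6 (blk 12, set 0) → L1-HIT  vc=[8, 10]
8: 0xab (blk 10, set 0) → VC-HIT  vc=[8, 12]
9: 0x88 (blk 8, set 0) → VC-HIT  vc=[10, 12]
10: 0x81 (blk 8, set 0) → L1-HIT  vc=[10, 12]
11: 0xcc (blk 12, set 0) → VC-HIT  vc=[10, 8]
12: 0xca (blk 12, set 0) → L1-HIT  vc=[10, 8]
13: 0xab (blk 10, set 0) → VC-HIT  vc=[12, 8]
14: 0xaf (blk 10, set 0) → L1-HIT  vc=[12, 8]
15: 0xce (blk 12, set 0) → VC-HIT  vc=[10, 8]

VC = [10, 8]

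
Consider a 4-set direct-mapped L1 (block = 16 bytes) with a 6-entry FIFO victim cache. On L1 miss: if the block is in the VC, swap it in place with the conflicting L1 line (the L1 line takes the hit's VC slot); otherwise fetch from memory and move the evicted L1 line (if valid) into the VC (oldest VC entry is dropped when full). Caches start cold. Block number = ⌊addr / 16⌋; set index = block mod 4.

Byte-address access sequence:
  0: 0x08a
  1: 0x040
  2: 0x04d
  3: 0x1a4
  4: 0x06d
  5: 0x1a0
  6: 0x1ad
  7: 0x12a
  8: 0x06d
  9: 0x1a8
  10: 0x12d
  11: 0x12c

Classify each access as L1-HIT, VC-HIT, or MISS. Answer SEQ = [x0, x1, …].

0: 0x8a (blk 8, set 0) → MISS  vc=[]
1: 0x40 (blk 4, set 0) → MISS  vc=[8]
2: 0x4d (blk 4, set 0) → L1-HIT  vc=[8]
3: 0x1a4 (blk 26, set 2) → MISS  vc=[8]
4: 0x6d (blk 6, set 2) → MISS  vc=[8, 26]
5: 0x1a0 (blk 26, set 2) → VC-HIT  vc=[8, 6]
6: 0x1ad (blk 26, set 2) → L1-HIT  vc=[8, 6]
7: 0x12a (blk 18, set 2) → MISS  vc=[8, 6, 26]
8: 0x6d (blk 6, set 2) → VC-HIT  vc=[8, 18, 26]
9: 0x1a8 (blk 26, set 2) → VC-HIT  vc=[8, 18, 6]
10: 0x12d (blk 18, set 2) → VC-HIT  vc=[8, 26, 6]
11: 0x12c (blk 18, set 2) → L1-HIT  vc=[8, 26, 6]

SEQ = [MISS, MISS, L1-HIT, MISS, MISS, VC-HIT, L1-HIT, MISS, VC-HIT, VC-HIT, VC-HIT, L1-HIT]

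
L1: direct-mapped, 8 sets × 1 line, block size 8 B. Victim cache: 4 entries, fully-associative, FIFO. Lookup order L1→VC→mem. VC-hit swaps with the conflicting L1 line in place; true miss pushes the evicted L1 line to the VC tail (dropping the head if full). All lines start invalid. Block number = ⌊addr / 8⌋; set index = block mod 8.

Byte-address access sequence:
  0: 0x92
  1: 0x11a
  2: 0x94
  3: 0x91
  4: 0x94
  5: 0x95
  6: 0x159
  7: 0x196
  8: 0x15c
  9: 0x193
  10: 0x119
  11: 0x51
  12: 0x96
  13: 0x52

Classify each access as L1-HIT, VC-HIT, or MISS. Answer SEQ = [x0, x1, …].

  [0] addr=0x92 blk=18 s=2: MISS | VC []
  [1] addr=0x11a blk=35 s=3: MISS | VC []
  [2] addr=0x94 blk=18 s=2: L1-HIT | VC []
  [3] addr=0x91 blk=18 s=2: L1-HIT | VC []
  [4] addr=0x94 blk=18 s=2: L1-HIT | VC []
  [5] addr=0x95 blk=18 s=2: L1-HIT | VC []
  [6] addr=0x159 blk=43 s=3: MISS | VC [35]
  [7] addr=0x196 blk=50 s=2: MISS | VC [35, 18]
  [8] addr=0x15c blk=43 s=3: L1-HIT | VC [35, 18]
  [9] addr=0x193 blk=50 s=2: L1-HIT | VC [35, 18]
  [10] addr=0x119 blk=35 s=3: VC-HIT | VC [43, 18]
  [11] addr=0x51 blk=10 s=2: MISS | VC [43, 18, 50]
  [12] addr=0x96 blk=18 s=2: VC-HIT | VC [43, 10, 50]
  [13] addr=0x52 blk=10 s=2: VC-HIT | VC [43, 18, 50]

SEQ = [MISS, MISS, L1-HIT, L1-HIT, L1-HIT, L1-HIT, MISS, MISS, L1-HIT, L1-HIT, VC-HIT, MISS, VC-HIT, VC-HIT]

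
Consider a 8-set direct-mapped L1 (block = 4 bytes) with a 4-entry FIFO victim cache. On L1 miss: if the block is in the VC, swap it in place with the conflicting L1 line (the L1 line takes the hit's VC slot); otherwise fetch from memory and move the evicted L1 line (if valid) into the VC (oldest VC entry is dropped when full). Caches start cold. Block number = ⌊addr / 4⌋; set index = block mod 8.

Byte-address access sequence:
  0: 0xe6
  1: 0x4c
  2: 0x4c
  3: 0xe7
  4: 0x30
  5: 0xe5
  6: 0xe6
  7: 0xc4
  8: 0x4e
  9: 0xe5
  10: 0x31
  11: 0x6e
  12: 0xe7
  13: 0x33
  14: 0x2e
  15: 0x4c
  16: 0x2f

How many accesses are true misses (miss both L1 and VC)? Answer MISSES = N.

  [0] addr=0xe6 blk=57 s=1: MISS | VC []
  [1] addr=0x4c blk=19 s=3: MISS | VC []
  [2] addr=0x4c blk=19 s=3: L1-HIT | VC []
  [3] addr=0xe7 blk=57 s=1: L1-HIT | VC []
  [4] addr=0x30 blk=12 s=4: MISS | VC []
  [5] addr=0xe5 blk=57 s=1: L1-HIT | VC []
  [6] addr=0xe6 blk=57 s=1: L1-HIT | VC []
  [7] addr=0xc4 blk=49 s=1: MISS | VC [57]
  [8] addr=0x4e blk=19 s=3: L1-HIT | VC [57]
  [9] addr=0xe5 blk=57 s=1: VC-HIT | VC [49]
  [10] addr=0x31 blk=12 s=4: L1-HIT | VC [49]
  [11] addr=0x6e blk=27 s=3: MISS | VC [49, 19]
  [12] addr=0xe7 blk=57 s=1: L1-HIT | VC [49, 19]
  [13] addr=0x33 blk=12 s=4: L1-HIT | VC [49, 19]
  [14] addr=0x2e blk=11 s=3: MISS | VC [49, 19, 27]
  [15] addr=0x4c blk=19 s=3: VC-HIT | VC [49, 11, 27]
  [16] addr=0x2f blk=11 s=3: VC-HIT | VC [49, 19, 27]

MISSES = 6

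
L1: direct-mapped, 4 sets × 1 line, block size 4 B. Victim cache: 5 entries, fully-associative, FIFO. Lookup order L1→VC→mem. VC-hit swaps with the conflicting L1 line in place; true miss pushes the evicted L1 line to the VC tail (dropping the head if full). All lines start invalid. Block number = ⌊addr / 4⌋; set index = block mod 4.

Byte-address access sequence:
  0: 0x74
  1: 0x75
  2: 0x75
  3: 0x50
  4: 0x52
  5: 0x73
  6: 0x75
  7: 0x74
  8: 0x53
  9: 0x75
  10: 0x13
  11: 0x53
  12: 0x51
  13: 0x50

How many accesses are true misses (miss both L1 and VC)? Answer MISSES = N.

0: 0x74 (blk 29, set 1) → MISS  vc=[]
1: 0x75 (blk 29, set 1) → L1-HIT  vc=[]
2: 0x75 (blk 29, set 1) → L1-HIT  vc=[]
3: 0x50 (blk 20, set 0) → MISS  vc=[]
4: 0x52 (blk 20, set 0) → L1-HIT  vc=[]
5: 0x73 (blk 28, set 0) → MISS  vc=[20]
6: 0x75 (blk 29, set 1) → L1-HIT  vc=[20]
7: 0x74 (blk 29, set 1) → L1-HIT  vc=[20]
8: 0x53 (blk 20, set 0) → VC-HIT  vc=[28]
9: 0x75 (blk 29, set 1) → L1-HIT  vc=[28]
10: 0x13 (blk 4, set 0) → MISS  vc=[28, 20]
11: 0x53 (blk 20, set 0) → VC-HIT  vc=[28, 4]
12: 0x51 (blk 20, set 0) → L1-HIT  vc=[28, 4]
13: 0x50 (blk 20, set 0) → L1-HIT  vc=[28, 4]

MISSES = 4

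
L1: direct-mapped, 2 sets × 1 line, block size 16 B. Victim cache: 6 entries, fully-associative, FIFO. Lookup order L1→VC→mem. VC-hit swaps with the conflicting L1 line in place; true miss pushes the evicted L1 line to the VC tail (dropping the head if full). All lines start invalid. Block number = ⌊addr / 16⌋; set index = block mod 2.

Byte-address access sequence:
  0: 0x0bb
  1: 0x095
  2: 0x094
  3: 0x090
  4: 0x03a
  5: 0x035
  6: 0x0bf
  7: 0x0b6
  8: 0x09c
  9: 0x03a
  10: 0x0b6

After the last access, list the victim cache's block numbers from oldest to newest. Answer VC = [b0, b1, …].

VC = [9, 3]

  [0] addr=0xbb blk=11 s=1: MISS | VC []
  [1] addr=0x95 blk=9 s=1: MISS | VC [11]
  [2] addr=0x94 blk=9 s=1: L1-HIT | VC [11]
  [3] addr=0x90 blk=9 s=1: L1-HIT | VC [11]
  [4] addr=0x3a blk=3 s=1: MISS | VC [11, 9]
  [5] addr=0x35 blk=3 s=1: L1-HIT | VC [11, 9]
  [6] addr=0xbf blk=11 s=1: VC-HIT | VC [3, 9]
  [7] addr=0xb6 blk=11 s=1: L1-HIT | VC [3, 9]
  [8] addr=0x9c blk=9 s=1: VC-HIT | VC [3, 11]
  [9] addr=0x3a blk=3 s=1: VC-HIT | VC [9, 11]
  [10] addr=0xb6 blk=11 s=1: VC-HIT | VC [9, 3]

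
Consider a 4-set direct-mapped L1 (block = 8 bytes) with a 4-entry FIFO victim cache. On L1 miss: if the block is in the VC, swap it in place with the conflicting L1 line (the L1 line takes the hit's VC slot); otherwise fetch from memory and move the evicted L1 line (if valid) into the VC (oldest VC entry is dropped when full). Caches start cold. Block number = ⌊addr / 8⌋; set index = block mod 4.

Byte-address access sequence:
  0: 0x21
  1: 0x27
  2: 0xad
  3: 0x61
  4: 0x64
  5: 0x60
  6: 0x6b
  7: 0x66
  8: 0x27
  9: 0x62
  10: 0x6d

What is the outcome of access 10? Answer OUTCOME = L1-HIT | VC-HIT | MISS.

OUTCOME = L1-HIT

#0 0x21→b4/s0 MISS; vc=[]
#1 0x27→b4/s0 L1-HIT; vc=[]
#2 0xad→b21/s1 MISS; vc=[]
#3 0x61→b12/s0 MISS; vc=[4]
#4 0x64→b12/s0 L1-HIT; vc=[4]
#5 0x60→b12/s0 L1-HIT; vc=[4]
#6 0x6b→b13/s1 MISS; vc=[4,21]
#7 0x66→b12/s0 L1-HIT; vc=[4,21]
#8 0x27→b4/s0 VC-HIT; vc=[12,21]
#9 0x62→b12/s0 VC-HIT; vc=[4,21]
#10 0x6d→b13/s1 L1-HIT; vc=[4,21]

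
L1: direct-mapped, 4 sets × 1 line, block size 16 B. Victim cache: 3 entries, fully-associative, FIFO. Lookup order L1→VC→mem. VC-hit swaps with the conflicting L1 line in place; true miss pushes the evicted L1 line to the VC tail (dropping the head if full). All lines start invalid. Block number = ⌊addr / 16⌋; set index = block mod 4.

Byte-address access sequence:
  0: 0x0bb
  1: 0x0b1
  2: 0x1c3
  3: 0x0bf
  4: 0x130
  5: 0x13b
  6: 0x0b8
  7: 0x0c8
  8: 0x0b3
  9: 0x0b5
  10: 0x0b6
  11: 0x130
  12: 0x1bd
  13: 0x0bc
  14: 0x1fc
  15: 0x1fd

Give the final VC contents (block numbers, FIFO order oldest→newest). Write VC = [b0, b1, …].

0: 0xbb (blk 11, set 3) → MISS  vc=[]
1: 0xb1 (blk 11, set 3) → L1-HIT  vc=[]
2: 0x1c3 (blk 28, set 0) → MISS  vc=[]
3: 0xbf (blk 11, set 3) → L1-HIT  vc=[]
4: 0x130 (blk 19, set 3) → MISS  vc=[11]
5: 0x13b (blk 19, set 3) → L1-HIT  vc=[11]
6: 0xb8 (blk 11, set 3) → VC-HIT  vc=[19]
7: 0xc8 (blk 12, set 0) → MISS  vc=[19, 28]
8: 0xb3 (blk 11, set 3) → L1-HIT  vc=[19, 28]
9: 0xb5 (blk 11, set 3) → L1-HIT  vc=[19, 28]
10: 0xb6 (blk 11, set 3) → L1-HIT  vc=[19, 28]
11: 0x130 (blk 19, set 3) → VC-HIT  vc=[11, 28]
12: 0x1bd (blk 27, set 3) → MISS  vc=[11, 28, 19]
13: 0xbc (blk 11, set 3) → VC-HIT  vc=[27, 28, 19]
14: 0x1fc (blk 31, set 3) → MISS  vc=[28, 19, 11]
15: 0x1fd (blk 31, set 3) → L1-HIT  vc=[28, 19, 11]

VC = [28, 19, 11]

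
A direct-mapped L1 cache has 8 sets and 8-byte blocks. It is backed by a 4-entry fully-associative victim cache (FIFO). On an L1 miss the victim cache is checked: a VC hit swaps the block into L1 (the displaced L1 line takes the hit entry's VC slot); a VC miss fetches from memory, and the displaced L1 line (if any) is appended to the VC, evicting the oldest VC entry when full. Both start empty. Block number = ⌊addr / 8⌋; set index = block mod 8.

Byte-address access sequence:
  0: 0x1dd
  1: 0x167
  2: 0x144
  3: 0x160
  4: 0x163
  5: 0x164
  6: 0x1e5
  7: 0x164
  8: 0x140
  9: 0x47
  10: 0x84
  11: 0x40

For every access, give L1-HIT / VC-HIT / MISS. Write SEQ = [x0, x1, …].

0: 0x1dd (blk 59, set 3) → MISS  vc=[]
1: 0x167 (blk 44, set 4) → MISS  vc=[]
2: 0x144 (blk 40, set 0) → MISS  vc=[]
3: 0x160 (blk 44, set 4) → L1-HIT  vc=[]
4: 0x163 (blk 44, set 4) → L1-HIT  vc=[]
5: 0x164 (blk 44, set 4) → L1-HIT  vc=[]
6: 0x1e5 (blk 60, set 4) → MISS  vc=[44]
7: 0x164 (blk 44, set 4) → VC-HIT  vc=[60]
8: 0x140 (blk 40, set 0) → L1-HIT  vc=[60]
9: 0x47 (blk 8, set 0) → MISS  vc=[60, 40]
10: 0x84 (blk 16, set 0) → MISS  vc=[60, 40, 8]
11: 0x40 (blk 8, set 0) → VC-HIT  vc=[60, 40, 16]

SEQ = [MISS, MISS, MISS, L1-HIT, L1-HIT, L1-HIT, MISS, VC-HIT, L1-HIT, MISS, MISS, VC-HIT]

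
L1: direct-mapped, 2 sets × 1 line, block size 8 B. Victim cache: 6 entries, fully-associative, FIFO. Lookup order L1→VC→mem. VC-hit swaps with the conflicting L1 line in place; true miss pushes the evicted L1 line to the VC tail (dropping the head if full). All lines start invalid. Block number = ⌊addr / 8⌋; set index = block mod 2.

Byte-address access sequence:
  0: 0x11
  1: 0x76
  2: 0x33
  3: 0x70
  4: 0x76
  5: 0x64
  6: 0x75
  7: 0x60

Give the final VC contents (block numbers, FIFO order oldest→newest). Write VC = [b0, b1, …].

0: 0x11 (blk 2, set 0) → MISS  vc=[]
1: 0x76 (blk 14, set 0) → MISS  vc=[2]
2: 0x33 (blk 6, set 0) → MISS  vc=[2, 14]
3: 0x70 (blk 14, set 0) → VC-HIT  vc=[2, 6]
4: 0x76 (blk 14, set 0) → L1-HIT  vc=[2, 6]
5: 0x64 (blk 12, set 0) → MISS  vc=[2, 6, 14]
6: 0x75 (blk 14, set 0) → VC-HIT  vc=[2, 6, 12]
7: 0x60 (blk 12, set 0) → VC-HIT  vc=[2, 6, 14]

VC = [2, 6, 14]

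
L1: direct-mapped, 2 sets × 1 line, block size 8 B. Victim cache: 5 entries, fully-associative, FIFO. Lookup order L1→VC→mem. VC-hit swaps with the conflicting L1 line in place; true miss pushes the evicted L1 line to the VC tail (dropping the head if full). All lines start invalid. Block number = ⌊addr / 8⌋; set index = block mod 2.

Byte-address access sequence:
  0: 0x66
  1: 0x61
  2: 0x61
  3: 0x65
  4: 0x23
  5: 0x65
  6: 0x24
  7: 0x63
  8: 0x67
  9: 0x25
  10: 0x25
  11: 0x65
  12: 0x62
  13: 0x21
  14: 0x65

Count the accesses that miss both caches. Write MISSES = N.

#0 0x66→b12/s0 MISS; vc=[]
#1 0x61→b12/s0 L1-HIT; vc=[]
#2 0x61→b12/s0 L1-HIT; vc=[]
#3 0x65→b12/s0 L1-HIT; vc=[]
#4 0x23→b4/s0 MISS; vc=[12]
#5 0x65→b12/s0 VC-HIT; vc=[4]
#6 0x24→b4/s0 VC-HIT; vc=[12]
#7 0x63→b12/s0 VC-HIT; vc=[4]
#8 0x67→b12/s0 L1-HIT; vc=[4]
#9 0x25→b4/s0 VC-HIT; vc=[12]
#10 0x25→b4/s0 L1-HIT; vc=[12]
#11 0x65→b12/s0 VC-HIT; vc=[4]
#12 0x62→b12/s0 L1-HIT; vc=[4]
#13 0x21→b4/s0 VC-HIT; vc=[12]
#14 0x65→b12/s0 VC-HIT; vc=[4]

MISSES = 2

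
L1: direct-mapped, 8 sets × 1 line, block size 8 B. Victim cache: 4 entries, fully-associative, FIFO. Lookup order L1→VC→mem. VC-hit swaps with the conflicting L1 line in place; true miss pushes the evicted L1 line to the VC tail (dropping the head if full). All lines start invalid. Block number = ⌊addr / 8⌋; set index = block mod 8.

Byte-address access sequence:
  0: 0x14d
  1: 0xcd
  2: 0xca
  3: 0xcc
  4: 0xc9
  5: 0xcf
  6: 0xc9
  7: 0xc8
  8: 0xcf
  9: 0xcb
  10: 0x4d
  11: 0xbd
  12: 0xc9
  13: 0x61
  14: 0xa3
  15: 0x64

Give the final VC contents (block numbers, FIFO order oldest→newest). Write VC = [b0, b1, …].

VC = [41, 9, 20]

#0 0x14d→b41/s1 MISS; vc=[]
#1 0xcd→b25/s1 MISS; vc=[41]
#2 0xca→b25/s1 L1-HIT; vc=[41]
#3 0xcc→b25/s1 L1-HIT; vc=[41]
#4 0xc9→b25/s1 L1-HIT; vc=[41]
#5 0xcf→b25/s1 L1-HIT; vc=[41]
#6 0xc9→b25/s1 L1-HIT; vc=[41]
#7 0xc8→b25/s1 L1-HIT; vc=[41]
#8 0xcf→b25/s1 L1-HIT; vc=[41]
#9 0xcb→b25/s1 L1-HIT; vc=[41]
#10 0x4d→b9/s1 MISS; vc=[41,25]
#11 0xbd→b23/s7 MISS; vc=[41,25]
#12 0xc9→b25/s1 VC-HIT; vc=[41,9]
#13 0x61→b12/s4 MISS; vc=[41,9]
#14 0xa3→b20/s4 MISS; vc=[41,9,12]
#15 0x64→b12/s4 VC-HIT; vc=[41,9,20]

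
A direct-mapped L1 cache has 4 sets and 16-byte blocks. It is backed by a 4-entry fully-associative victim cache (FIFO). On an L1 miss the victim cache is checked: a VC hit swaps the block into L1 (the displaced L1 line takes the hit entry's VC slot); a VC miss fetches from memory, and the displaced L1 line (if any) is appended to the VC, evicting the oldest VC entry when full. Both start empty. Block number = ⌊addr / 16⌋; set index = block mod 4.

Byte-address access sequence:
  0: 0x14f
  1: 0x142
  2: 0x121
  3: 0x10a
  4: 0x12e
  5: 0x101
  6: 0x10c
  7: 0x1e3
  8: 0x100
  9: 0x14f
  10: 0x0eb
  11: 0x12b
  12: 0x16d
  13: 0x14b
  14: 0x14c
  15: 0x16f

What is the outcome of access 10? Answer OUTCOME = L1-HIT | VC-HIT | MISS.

#0 0x14f→b20/s0 MISS; vc=[]
#1 0x142→b20/s0 L1-HIT; vc=[]
#2 0x121→b18/s2 MISS; vc=[]
#3 0x10a→b16/s0 MISS; vc=[20]
#4 0x12e→b18/s2 L1-HIT; vc=[20]
#5 0x101→b16/s0 L1-HIT; vc=[20]
#6 0x10c→b16/s0 L1-HIT; vc=[20]
#7 0x1e3→b30/s2 MISS; vc=[20,18]
#8 0x100→b16/s0 L1-HIT; vc=[20,18]
#9 0x14f→b20/s0 VC-HIT; vc=[16,18]
#10 0xeb→b14/s2 MISS; vc=[16,18,30]
#11 0x12b→b18/s2 VC-HIT; vc=[16,14,30]
#12 0x16d→b22/s2 MISS; vc=[16,14,30,18]
#13 0x14b→b20/s0 L1-HIT; vc=[16,14,30,18]
#14 0x14c→b20/s0 L1-HIT; vc=[16,14,30,18]
#15 0x16f→b22/s2 L1-HIT; vc=[16,14,30,18]

OUTCOME = MISS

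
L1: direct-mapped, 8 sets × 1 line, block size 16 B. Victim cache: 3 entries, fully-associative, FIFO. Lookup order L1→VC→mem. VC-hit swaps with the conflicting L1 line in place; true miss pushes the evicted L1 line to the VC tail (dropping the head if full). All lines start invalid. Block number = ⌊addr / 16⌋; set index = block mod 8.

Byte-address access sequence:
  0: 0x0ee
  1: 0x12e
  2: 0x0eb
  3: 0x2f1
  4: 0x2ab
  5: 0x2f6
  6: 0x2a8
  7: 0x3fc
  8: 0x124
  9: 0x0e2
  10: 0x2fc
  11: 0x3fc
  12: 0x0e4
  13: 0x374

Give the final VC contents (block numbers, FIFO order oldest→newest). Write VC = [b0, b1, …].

#0 0xee→b14/s6 MISS; vc=[]
#1 0x12e→b18/s2 MISS; vc=[]
#2 0xeb→b14/s6 L1-HIT; vc=[]
#3 0x2f1→b47/s7 MISS; vc=[]
#4 0x2ab→b42/s2 MISS; vc=[18]
#5 0x2f6→b47/s7 L1-HIT; vc=[18]
#6 0x2a8→b42/s2 L1-HIT; vc=[18]
#7 0x3fc→b63/s7 MISS; vc=[18,47]
#8 0x124→b18/s2 VC-HIT; vc=[42,47]
#9 0xe2→b14/s6 L1-HIT; vc=[42,47]
#10 0x2fc→b47/s7 VC-HIT; vc=[42,63]
#11 0x3fc→b63/s7 VC-HIT; vc=[42,47]
#12 0xe4→b14/s6 L1-HIT; vc=[42,47]
#13 0x374→b55/s7 MISS; vc=[42,47,63]

VC = [42, 47, 63]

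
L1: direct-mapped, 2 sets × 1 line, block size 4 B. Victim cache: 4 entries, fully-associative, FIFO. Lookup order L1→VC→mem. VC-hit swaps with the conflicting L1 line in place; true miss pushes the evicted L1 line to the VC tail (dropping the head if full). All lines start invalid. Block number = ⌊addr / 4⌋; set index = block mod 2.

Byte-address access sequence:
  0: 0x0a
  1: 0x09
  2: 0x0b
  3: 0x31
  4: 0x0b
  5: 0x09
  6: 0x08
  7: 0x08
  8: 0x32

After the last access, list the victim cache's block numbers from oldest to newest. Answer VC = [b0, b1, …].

VC = [2]

0: 0xa (blk 2, set 0) → MISS  vc=[]
1: 0x9 (blk 2, set 0) → L1-HIT  vc=[]
2: 0xb (blk 2, set 0) → L1-HIT  vc=[]
3: 0x31 (blk 12, set 0) → MISS  vc=[2]
4: 0xb (blk 2, set 0) → VC-HIT  vc=[12]
5: 0x9 (blk 2, set 0) → L1-HIT  vc=[12]
6: 0x8 (blk 2, set 0) → L1-HIT  vc=[12]
7: 0x8 (blk 2, set 0) → L1-HIT  vc=[12]
8: 0x32 (blk 12, set 0) → VC-HIT  vc=[2]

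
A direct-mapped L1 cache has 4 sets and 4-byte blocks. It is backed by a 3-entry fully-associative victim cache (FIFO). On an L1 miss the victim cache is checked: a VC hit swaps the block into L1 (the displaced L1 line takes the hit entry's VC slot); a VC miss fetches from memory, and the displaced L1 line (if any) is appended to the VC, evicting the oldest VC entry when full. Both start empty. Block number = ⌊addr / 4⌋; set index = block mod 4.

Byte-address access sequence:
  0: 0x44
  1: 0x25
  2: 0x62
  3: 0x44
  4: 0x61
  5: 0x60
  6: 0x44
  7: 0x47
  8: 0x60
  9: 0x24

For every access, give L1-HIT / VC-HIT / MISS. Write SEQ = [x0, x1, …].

SEQ = [MISS, MISS, MISS, VC-HIT, L1-HIT, L1-HIT, L1-HIT, L1-HIT, L1-HIT, VC-HIT]

#0 0x44→b17/s1 MISS; vc=[]
#1 0x25→b9/s1 MISS; vc=[17]
#2 0x62→b24/s0 MISS; vc=[17]
#3 0x44→b17/s1 VC-HIT; vc=[9]
#4 0x61→b24/s0 L1-HIT; vc=[9]
#5 0x60→b24/s0 L1-HIT; vc=[9]
#6 0x44→b17/s1 L1-HIT; vc=[9]
#7 0x47→b17/s1 L1-HIT; vc=[9]
#8 0x60→b24/s0 L1-HIT; vc=[9]
#9 0x24→b9/s1 VC-HIT; vc=[17]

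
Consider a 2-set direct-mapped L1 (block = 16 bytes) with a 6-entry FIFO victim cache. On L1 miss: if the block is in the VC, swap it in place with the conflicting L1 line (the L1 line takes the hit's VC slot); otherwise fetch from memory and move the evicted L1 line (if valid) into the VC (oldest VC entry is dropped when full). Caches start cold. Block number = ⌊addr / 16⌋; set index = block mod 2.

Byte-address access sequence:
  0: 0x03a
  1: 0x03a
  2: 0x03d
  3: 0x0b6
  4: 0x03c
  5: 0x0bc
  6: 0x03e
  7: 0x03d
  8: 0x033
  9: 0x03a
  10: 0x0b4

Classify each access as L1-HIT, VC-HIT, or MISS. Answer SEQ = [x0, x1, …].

#0 0x3a→b3/s1 MISS; vc=[]
#1 0x3a→b3/s1 L1-HIT; vc=[]
#2 0x3d→b3/s1 L1-HIT; vc=[]
#3 0xb6→b11/s1 MISS; vc=[3]
#4 0x3c→b3/s1 VC-HIT; vc=[11]
#5 0xbc→b11/s1 VC-HIT; vc=[3]
#6 0x3e→b3/s1 VC-HIT; vc=[11]
#7 0x3d→b3/s1 L1-HIT; vc=[11]
#8 0x33→b3/s1 L1-HIT; vc=[11]
#9 0x3a→b3/s1 L1-HIT; vc=[11]
#10 0xb4→b11/s1 VC-HIT; vc=[3]

SEQ = [MISS, L1-HIT, L1-HIT, MISS, VC-HIT, VC-HIT, VC-HIT, L1-HIT, L1-HIT, L1-HIT, VC-HIT]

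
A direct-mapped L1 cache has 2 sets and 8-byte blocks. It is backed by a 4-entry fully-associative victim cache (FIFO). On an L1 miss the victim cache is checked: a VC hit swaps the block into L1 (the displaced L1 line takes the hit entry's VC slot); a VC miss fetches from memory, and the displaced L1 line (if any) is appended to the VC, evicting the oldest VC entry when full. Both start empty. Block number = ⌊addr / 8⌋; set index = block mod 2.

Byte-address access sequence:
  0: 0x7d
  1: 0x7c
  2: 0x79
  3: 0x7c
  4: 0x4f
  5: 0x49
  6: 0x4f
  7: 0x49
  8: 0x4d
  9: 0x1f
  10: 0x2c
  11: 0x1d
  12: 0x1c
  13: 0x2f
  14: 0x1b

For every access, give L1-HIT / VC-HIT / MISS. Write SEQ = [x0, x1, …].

  [0] addr=0x7d blk=15 s=1: MISS | VC []
  [1] addr=0x7c blk=15 s=1: L1-HIT | VC []
  [2] addr=0x79 blk=15 s=1: L1-HIT | VC []
  [3] addr=0x7c blk=15 s=1: L1-HIT | VC []
  [4] addr=0x4f blk=9 s=1: MISS | VC [15]
  [5] addr=0x49 blk=9 s=1: L1-HIT | VC [15]
  [6] addr=0x4f blk=9 s=1: L1-HIT | VC [15]
  [7] addr=0x49 blk=9 s=1: L1-HIT | VC [15]
  [8] addr=0x4d blk=9 s=1: L1-HIT | VC [15]
  [9] addr=0x1f blk=3 s=1: MISS | VC [15, 9]
  [10] addr=0x2c blk=5 s=1: MISS | VC [15, 9, 3]
  [11] addr=0x1d blk=3 s=1: VC-HIT | VC [15, 9, 5]
  [12] addr=0x1c blk=3 s=1: L1-HIT | VC [15, 9, 5]
  [13] addr=0x2f blk=5 s=1: VC-HIT | VC [15, 9, 3]
  [14] addr=0x1b blk=3 s=1: VC-HIT | VC [15, 9, 5]

SEQ = [MISS, L1-HIT, L1-HIT, L1-HIT, MISS, L1-HIT, L1-HIT, L1-HIT, L1-HIT, MISS, MISS, VC-HIT, L1-HIT, VC-HIT, VC-HIT]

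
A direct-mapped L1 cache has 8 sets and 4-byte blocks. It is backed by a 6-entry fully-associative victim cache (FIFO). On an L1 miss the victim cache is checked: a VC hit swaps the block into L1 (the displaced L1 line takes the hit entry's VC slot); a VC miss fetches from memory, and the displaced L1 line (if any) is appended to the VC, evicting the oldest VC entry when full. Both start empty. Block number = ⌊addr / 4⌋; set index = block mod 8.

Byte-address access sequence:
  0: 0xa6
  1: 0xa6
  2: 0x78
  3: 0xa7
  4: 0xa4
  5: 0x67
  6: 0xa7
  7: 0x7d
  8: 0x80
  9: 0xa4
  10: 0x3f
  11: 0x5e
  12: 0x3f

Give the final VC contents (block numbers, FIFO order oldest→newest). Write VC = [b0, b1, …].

VC = [25, 31, 23]

  [0] addr=0xa6 blk=41 s=1: MISS | VC []
  [1] addr=0xa6 blk=41 s=1: L1-HIT | VC []
  [2] addr=0x78 blk=30 s=6: MISS | VC []
  [3] addr=0xa7 blk=41 s=1: L1-HIT | VC []
  [4] addr=0xa4 blk=41 s=1: L1-HIT | VC []
  [5] addr=0x67 blk=25 s=1: MISS | VC [41]
  [6] addr=0xa7 blk=41 s=1: VC-HIT | VC [25]
  [7] addr=0x7d blk=31 s=7: MISS | VC [25]
  [8] addr=0x80 blk=32 s=0: MISS | VC [25]
  [9] addr=0xa4 blk=41 s=1: L1-HIT | VC [25]
  [10] addr=0x3f blk=15 s=7: MISS | VC [25, 31]
  [11] addr=0x5e blk=23 s=7: MISS | VC [25, 31, 15]
  [12] addr=0x3f blk=15 s=7: VC-HIT | VC [25, 31, 23]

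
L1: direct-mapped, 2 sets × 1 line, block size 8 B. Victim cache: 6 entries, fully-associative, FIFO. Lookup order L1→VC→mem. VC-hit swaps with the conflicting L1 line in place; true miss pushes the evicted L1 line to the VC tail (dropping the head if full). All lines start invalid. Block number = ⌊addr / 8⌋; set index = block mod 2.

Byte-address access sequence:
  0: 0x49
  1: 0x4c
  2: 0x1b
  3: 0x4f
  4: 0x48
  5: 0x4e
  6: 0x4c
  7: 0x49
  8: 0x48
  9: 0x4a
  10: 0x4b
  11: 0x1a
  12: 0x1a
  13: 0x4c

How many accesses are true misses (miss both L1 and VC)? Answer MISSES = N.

#0 0x49→b9/s1 MISS; vc=[]
#1 0x4c→b9/s1 L1-HIT; vc=[]
#2 0x1b→b3/s1 MISS; vc=[9]
#3 0x4f→b9/s1 VC-HIT; vc=[3]
#4 0x48→b9/s1 L1-HIT; vc=[3]
#5 0x4e→b9/s1 L1-HIT; vc=[3]
#6 0x4c→b9/s1 L1-HIT; vc=[3]
#7 0x49→b9/s1 L1-HIT; vc=[3]
#8 0x48→b9/s1 L1-HIT; vc=[3]
#9 0x4a→b9/s1 L1-HIT; vc=[3]
#10 0x4b→b9/s1 L1-HIT; vc=[3]
#11 0x1a→b3/s1 VC-HIT; vc=[9]
#12 0x1a→b3/s1 L1-HIT; vc=[9]
#13 0x4c→b9/s1 VC-HIT; vc=[3]

MISSES = 2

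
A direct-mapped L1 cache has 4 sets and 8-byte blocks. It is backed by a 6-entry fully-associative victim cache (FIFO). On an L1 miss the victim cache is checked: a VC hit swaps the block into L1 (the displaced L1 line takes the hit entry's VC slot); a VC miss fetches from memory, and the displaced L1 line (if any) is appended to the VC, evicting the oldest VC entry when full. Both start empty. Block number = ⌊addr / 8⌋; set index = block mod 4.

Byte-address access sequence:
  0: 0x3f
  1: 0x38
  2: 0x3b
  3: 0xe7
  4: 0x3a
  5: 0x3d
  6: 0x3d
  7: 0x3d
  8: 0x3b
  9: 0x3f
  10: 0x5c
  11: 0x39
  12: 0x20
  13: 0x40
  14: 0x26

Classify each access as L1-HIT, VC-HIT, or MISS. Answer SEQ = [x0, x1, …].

  [0] addr=0x3f blk=7 s=3: MISS | VC []
  [1] addr=0x38 blk=7 s=3: L1-HIT | VC []
  [2] addr=0x3b blk=7 s=3: L1-HIT | VC []
  [3] addr=0xe7 blk=28 s=0: MISS | VC []
  [4] addr=0x3a blk=7 s=3: L1-HIT | VC []
  [5] addr=0x3d blk=7 s=3: L1-HIT | VC []
  [6] addr=0x3d blk=7 s=3: L1-HIT | VC []
  [7] addr=0x3d blk=7 s=3: L1-HIT | VC []
  [8] addr=0x3b blk=7 s=3: L1-HIT | VC []
  [9] addr=0x3f blk=7 s=3: L1-HIT | VC []
  [10] addr=0x5c blk=11 s=3: MISS | VC [7]
  [11] addr=0x39 blk=7 s=3: VC-HIT | VC [11]
  [12] addr=0x20 blk=4 s=0: MISS | VC [11, 28]
  [13] addr=0x40 blk=8 s=0: MISS | VC [11, 28, 4]
  [14] addr=0x26 blk=4 s=0: VC-HIT | VC [11, 28, 8]

SEQ = [MISS, L1-HIT, L1-HIT, MISS, L1-HIT, L1-HIT, L1-HIT, L1-HIT, L1-HIT, L1-HIT, MISS, VC-HIT, MISS, MISS, VC-HIT]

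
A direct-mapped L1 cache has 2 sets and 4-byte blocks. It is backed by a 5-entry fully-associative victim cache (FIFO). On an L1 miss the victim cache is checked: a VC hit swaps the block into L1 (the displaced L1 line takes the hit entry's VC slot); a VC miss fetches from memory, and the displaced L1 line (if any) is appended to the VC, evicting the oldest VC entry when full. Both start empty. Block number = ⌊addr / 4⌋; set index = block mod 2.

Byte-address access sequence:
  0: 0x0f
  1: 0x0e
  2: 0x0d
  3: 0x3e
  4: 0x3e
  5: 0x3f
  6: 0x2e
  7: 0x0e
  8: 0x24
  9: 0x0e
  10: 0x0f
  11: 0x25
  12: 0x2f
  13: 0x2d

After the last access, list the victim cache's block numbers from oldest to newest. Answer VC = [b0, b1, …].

#0 0xf→b3/s1 MISS; vc=[]
#1 0xe→b3/s1 L1-HIT; vc=[]
#2 0xd→b3/s1 L1-HIT; vc=[]
#3 0x3e→b15/s1 MISS; vc=[3]
#4 0x3e→b15/s1 L1-HIT; vc=[3]
#5 0x3f→b15/s1 L1-HIT; vc=[3]
#6 0x2e→b11/s1 MISS; vc=[3,15]
#7 0xe→b3/s1 VC-HIT; vc=[11,15]
#8 0x24→b9/s1 MISS; vc=[11,15,3]
#9 0xe→b3/s1 VC-HIT; vc=[11,15,9]
#10 0xf→b3/s1 L1-HIT; vc=[11,15,9]
#11 0x25→b9/s1 VC-HIT; vc=[11,15,3]
#12 0x2f→b11/s1 VC-HIT; vc=[9,15,3]
#13 0x2d→b11/s1 L1-HIT; vc=[9,15,3]

VC = [9, 15, 3]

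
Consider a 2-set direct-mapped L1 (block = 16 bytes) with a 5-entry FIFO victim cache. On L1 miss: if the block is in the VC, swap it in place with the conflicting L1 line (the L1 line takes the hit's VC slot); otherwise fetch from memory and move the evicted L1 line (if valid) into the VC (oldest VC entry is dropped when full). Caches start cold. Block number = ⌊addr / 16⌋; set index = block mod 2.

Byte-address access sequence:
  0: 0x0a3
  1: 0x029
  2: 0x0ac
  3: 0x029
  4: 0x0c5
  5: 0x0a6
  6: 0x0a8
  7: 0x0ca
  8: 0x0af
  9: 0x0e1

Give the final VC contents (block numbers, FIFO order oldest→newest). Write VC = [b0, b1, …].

VC = [12, 2, 10]

0: 0xa3 (blk 10, set 0) → MISS  vc=[]
1: 0x29 (blk 2, set 0) → MISS  vc=[10]
2: 0xac (blk 10, set 0) → VC-HIT  vc=[2]
3: 0x29 (blk 2, set 0) → VC-HIT  vc=[10]
4: 0xc5 (blk 12, set 0) → MISS  vc=[10, 2]
5: 0xa6 (blk 10, set 0) → VC-HIT  vc=[12, 2]
6: 0xa8 (blk 10, set 0) → L1-HIT  vc=[12, 2]
7: 0xca (blk 12, set 0) → VC-HIT  vc=[10, 2]
8: 0xaf (blk 10, set 0) → VC-HIT  vc=[12, 2]
9: 0xe1 (blk 14, set 0) → MISS  vc=[12, 2, 10]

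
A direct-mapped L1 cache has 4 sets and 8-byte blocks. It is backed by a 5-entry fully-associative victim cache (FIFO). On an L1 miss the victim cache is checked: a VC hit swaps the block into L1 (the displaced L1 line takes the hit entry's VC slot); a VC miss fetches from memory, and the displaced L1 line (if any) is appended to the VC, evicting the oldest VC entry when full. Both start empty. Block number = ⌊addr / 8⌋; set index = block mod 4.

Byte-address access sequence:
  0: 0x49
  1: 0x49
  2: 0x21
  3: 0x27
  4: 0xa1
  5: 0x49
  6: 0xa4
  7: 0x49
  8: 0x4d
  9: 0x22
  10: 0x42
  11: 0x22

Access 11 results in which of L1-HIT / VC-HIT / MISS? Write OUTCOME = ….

#0 0x49→b9/s1 MISS; vc=[]
#1 0x49→b9/s1 L1-HIT; vc=[]
#2 0x21→b4/s0 MISS; vc=[]
#3 0x27→b4/s0 L1-HIT; vc=[]
#4 0xa1→b20/s0 MISS; vc=[4]
#5 0x49→b9/s1 L1-HIT; vc=[4]
#6 0xa4→b20/s0 L1-HIT; vc=[4]
#7 0x49→b9/s1 L1-HIT; vc=[4]
#8 0x4d→b9/s1 L1-HIT; vc=[4]
#9 0x22→b4/s0 VC-HIT; vc=[20]
#10 0x42→b8/s0 MISS; vc=[20,4]
#11 0x22→b4/s0 VC-HIT; vc=[20,8]

OUTCOME = VC-HIT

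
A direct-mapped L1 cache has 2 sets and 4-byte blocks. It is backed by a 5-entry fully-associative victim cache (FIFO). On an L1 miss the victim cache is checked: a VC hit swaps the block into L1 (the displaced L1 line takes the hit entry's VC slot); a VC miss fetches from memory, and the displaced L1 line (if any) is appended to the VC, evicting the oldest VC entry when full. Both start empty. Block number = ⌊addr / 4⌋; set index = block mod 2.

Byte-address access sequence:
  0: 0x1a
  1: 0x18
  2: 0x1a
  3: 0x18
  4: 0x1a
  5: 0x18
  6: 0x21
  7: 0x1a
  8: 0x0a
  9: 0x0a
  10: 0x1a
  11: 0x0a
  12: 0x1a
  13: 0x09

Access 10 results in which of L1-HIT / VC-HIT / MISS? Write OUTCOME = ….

OUTCOME = VC-HIT

  [0] addr=0x1a blk=6 s=0: MISS | VC []
  [1] addr=0x18 blk=6 s=0: L1-HIT | VC []
  [2] addr=0x1a blk=6 s=0: L1-HIT | VC []
  [3] addr=0x18 blk=6 s=0: L1-HIT | VC []
  [4] addr=0x1a blk=6 s=0: L1-HIT | VC []
  [5] addr=0x18 blk=6 s=0: L1-HIT | VC []
  [6] addr=0x21 blk=8 s=0: MISS | VC [6]
  [7] addr=0x1a blk=6 s=0: VC-HIT | VC [8]
  [8] addr=0xa blk=2 s=0: MISS | VC [8, 6]
  [9] addr=0xa blk=2 s=0: L1-HIT | VC [8, 6]
  [10] addr=0x1a blk=6 s=0: VC-HIT | VC [8, 2]
  [11] addr=0xa blk=2 s=0: VC-HIT | VC [8, 6]
  [12] addr=0x1a blk=6 s=0: VC-HIT | VC [8, 2]
  [13] addr=0x9 blk=2 s=0: VC-HIT | VC [8, 6]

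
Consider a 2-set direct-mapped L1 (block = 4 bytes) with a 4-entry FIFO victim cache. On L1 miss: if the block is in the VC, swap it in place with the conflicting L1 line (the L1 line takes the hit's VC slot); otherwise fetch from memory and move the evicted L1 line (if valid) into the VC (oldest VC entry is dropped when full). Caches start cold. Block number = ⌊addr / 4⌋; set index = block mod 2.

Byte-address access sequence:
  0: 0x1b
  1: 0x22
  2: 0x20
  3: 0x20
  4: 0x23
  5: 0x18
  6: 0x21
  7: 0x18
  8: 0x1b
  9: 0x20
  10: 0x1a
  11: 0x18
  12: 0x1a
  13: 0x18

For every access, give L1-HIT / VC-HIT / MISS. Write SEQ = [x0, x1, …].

#0 0x1b→b6/s0 MISS; vc=[]
#1 0x22→b8/s0 MISS; vc=[6]
#2 0x20→b8/s0 L1-HIT; vc=[6]
#3 0x20→b8/s0 L1-HIT; vc=[6]
#4 0x23→b8/s0 L1-HIT; vc=[6]
#5 0x18→b6/s0 VC-HIT; vc=[8]
#6 0x21→b8/s0 VC-HIT; vc=[6]
#7 0x18→b6/s0 VC-HIT; vc=[8]
#8 0x1b→b6/s0 L1-HIT; vc=[8]
#9 0x20→b8/s0 VC-HIT; vc=[6]
#10 0x1a→b6/s0 VC-HIT; vc=[8]
#11 0x18→b6/s0 L1-HIT; vc=[8]
#12 0x1a→b6/s0 L1-HIT; vc=[8]
#13 0x18→b6/s0 L1-HIT; vc=[8]

SEQ = [MISS, MISS, L1-HIT, L1-HIT, L1-HIT, VC-HIT, VC-HIT, VC-HIT, L1-HIT, VC-HIT, VC-HIT, L1-HIT, L1-HIT, L1-HIT]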